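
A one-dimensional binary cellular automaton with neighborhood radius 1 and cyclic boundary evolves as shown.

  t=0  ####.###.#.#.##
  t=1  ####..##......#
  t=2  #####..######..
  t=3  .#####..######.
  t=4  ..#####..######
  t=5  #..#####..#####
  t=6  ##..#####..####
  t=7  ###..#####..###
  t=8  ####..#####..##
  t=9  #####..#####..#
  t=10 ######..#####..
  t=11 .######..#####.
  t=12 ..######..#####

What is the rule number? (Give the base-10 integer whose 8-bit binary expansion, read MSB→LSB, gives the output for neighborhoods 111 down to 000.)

  ### -> #   bit 7 = 1  t=0,i=0
  ##. -> #   bit 6 = 1  t=0,i=3
  #.# -> .   bit 5 = 0  t=0,i=4
  #.. -> #   bit 4 = 1  t=1,i=4
  .## -> .   bit 3 = 0  t=0,i=5
  .#. -> .   bit 2 = 0  t=0,i=9
  ..# -> .   bit 1 = 0  t=1,i=5
  ... -> #   bit 0 = 1  t=1,i=9
  bits 11010001 = 209

209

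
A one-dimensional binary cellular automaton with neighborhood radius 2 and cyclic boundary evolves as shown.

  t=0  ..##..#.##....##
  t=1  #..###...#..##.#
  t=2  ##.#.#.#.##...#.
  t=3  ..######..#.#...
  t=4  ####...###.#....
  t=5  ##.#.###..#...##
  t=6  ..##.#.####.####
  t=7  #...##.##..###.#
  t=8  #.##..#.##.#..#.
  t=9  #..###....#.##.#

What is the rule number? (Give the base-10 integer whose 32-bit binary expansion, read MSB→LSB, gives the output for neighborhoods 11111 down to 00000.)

514234010

  ##### -> .   bit 31 = 0  t=3,i=4
  ####. -> .   bit 30 = 0  t=3,i=6
  ###.# -> .   bit 29 = 0  t=4,i=9
  ###.. -> #   bit 28 = 1  t=1,i=5
  ##.## -> #   bit 27 = 1  t=1,i=14
  ##.#. -> #   bit 26 = 1  t=2,i=2
  ##..# -> #   bit 25 = 1  t=0,i=0
  ##... -> .   bit 24 = 0  t=0,i=10
  #.### -> #   bit 23 = 1  t=5,i=5
  #.##. -> .   bit 22 = 0  t=0,i=8
  #.#.# -> #   bit 21 = 1  t=2,i=3
  #.#.. -> .   bit 20 = 0  t=3,i=12
  #..## -> .   bit 19 = 0  t=0,i=1
  #..#. -> #   bit 18 = 1  t=0,i=5
  #...# -> #   bit 17 = 1  t=1,i=7
  #.... -> .   bit 16 = 0  t=0,i=11
  .#### -> #   bit 15 = 1  t=3,i=3
  .###. -> .   bit 14 = 0  t=1,i=4
  .##.# -> .   bit 13 = 0  t=1,i=13
  .##.. -> #   bit 12 = 1  t=0,i=3
  .#.## -> .   bit 11 = 0  t=0,i=7
  .#.#. -> #   bit 10 = 1  t=2,i=4
  .#..# -> #   bit 9 = 1  t=1,i=10
  .#... -> .   bit 8 = 0  t=3,i=13
  ..### -> #   bit 7 = 1  t=1,i=3
  ..##. -> .   bit 6 = 0  t=0,i=2
  ..#.# -> .   bit 5 = 0  t=0,i=6
  ..#.. -> #   bit 4 = 1  t=1,i=9
  ...## -> #   bit 3 = 1  t=0,i=13
  ...#. -> .   bit 2 = 0  t=1,i=8
  ....# -> #   bit 1 = 1  t=0,i=12
  ..... -> .   bit 0 = 0  t=3,i=15
  bits 00011110101001101001011010011010 = 514234010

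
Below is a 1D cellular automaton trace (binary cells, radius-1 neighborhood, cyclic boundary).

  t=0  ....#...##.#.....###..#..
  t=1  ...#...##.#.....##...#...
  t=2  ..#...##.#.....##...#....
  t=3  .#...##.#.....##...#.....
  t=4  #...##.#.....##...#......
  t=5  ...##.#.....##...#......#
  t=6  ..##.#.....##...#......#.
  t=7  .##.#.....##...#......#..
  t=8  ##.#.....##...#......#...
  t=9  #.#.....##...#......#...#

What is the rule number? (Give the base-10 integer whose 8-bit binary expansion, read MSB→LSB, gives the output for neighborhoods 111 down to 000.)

42

  ###|.  b7=0 t=0,i=18
  ##.|.  b6=0 t=0,i=9
  #.#|#  b5=1 t=0,i=10
  #..|.  b4=0 t=0,i=5
  .##|#  b3=1 t=0,i=8
  .#.|.  b2=0 t=0,i=4
  ..#|#  b1=1 t=0,i=3
  ...|.  b0=0 t=0,i=0
  bits 00101010 = 42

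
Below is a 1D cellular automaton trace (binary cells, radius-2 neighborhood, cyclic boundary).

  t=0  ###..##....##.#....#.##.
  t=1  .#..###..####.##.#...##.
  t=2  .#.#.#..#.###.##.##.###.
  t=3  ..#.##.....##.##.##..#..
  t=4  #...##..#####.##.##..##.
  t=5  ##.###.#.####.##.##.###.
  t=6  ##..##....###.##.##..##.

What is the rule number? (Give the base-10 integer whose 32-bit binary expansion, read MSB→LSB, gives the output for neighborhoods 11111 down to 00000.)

3763926363

  [31] ##### => #  t=4,i=10
  [30] ####. => #  t=1,i=11
  [29] ###.# => #  t=1,i=12
  [28] ###.. => .  t=0,i=2
  [27] ##.## => .  t=0,i=23
  [26] ##.#. => .  t=0,i=13
  [25] ##..# => .  t=0,i=3
  [24] ##... => .  t=0,i=7
  [23] #.### => .  t=0,i=0
  [22] #.##. => #  t=0,i=21
  [21] #.#.# => .  t=2,i=3
  [20] #.#.. => #  t=0,i=14
  [19] #..## => #  t=0,i=4
  [18] #..#. => .  t=1,i=0
  [17] #...# => .  t=1,i=19
  [16] #.... => .  t=0,i=8
  [15] .#### => #  t=1,i=10
  [14] .###. => #  t=0,i=1
  [13] .##.# => #  t=0,i=12
  [12] .##.. => #  t=0,i=6
  [11] .#.## => .  t=0,i=20
  [10] .#.#. => #  t=2,i=2
  [9] .#..# => .  t=1,i=2
  [8] .#... => #  t=0,i=15
  [7] ..### => .  t=1,i=4
  [6] ..##. => #  t=0,i=5
  [5] ..#.# => .  t=0,i=19
  [4] ..#.. => #  t=1,i=1
  [3] ...## => #  t=0,i=10
  [2] ...#. => .  t=0,i=18
  [1] ....# => #  t=0,i=9
  [0] ..... => #  t=3,i=8
  bits 11100000010110001111010101011011 = 3763926363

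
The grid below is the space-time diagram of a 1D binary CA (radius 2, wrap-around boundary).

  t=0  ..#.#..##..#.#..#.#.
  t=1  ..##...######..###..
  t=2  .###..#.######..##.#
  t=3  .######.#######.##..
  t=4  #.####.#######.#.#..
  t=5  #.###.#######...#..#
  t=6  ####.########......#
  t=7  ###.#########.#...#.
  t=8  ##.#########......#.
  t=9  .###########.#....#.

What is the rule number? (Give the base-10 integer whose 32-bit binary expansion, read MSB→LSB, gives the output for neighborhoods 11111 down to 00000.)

3666211944

  ##### -> #   bit 31 = 1  t=1,i=9
  ####. -> #   bit 30 = 1  t=1,i=11
  ###.# -> .   bit 29 = 0  t=3,i=6
  ###.. -> #   bit 28 = 1  t=1,i=12
  ##.## -> #   bit 27 = 1  t=3,i=7
  ##.#. -> .   bit 26 = 0  t=2,i=18
  ##..# -> #   bit 25 = 1  t=0,i=9
  ##... -> .   bit 24 = 0  t=1,i=4
  #.### -> #   bit 23 = 1  t=2,i=1
  #.##. -> .   bit 22 = 0  t=3,i=16
  #.#.# -> .   bit 21 = 0  t=2,i=19
  #.#.. -> .   bit 20 = 0  t=0,i=4
  #..## -> .   bit 19 = 0  t=0,i=6
  #..#. -> #   bit 18 = 1  t=0,i=10
  #...# -> .   bit 17 = 0  t=0,i=0
  #.... -> #   bit 16 = 1  t=1,i=19
  .#### -> #   bit 15 = 1  t=1,i=8
  .###. -> #   bit 14 = 1  t=1,i=16
  .##.# -> #   bit 13 = 1  t=2,i=17
  .##.. -> #   bit 12 = 1  t=0,i=8
  .#.## -> .   bit 11 = 0  t=2,i=0
  .#.#. -> #   bit 10 = 1  t=0,i=3
  .#..# -> .   bit 9 = 0  t=0,i=5
  .#... -> .   bit 8 = 0  t=0,i=19
  ..### -> .   bit 7 = 0  t=1,i=7
  ..##. -> #   bit 6 = 1  t=0,i=7
  ..#.# -> #   bit 5 = 1  t=0,i=2
  ..#.. -> .   bit 4 = 0  t=5,i=16
  ...## -> #   bit 3 = 1  t=1,i=1
  ...#. -> .   bit 2 = 0  t=0,i=1
  ....# -> .   bit 1 = 0  t=1,i=0
  ..... -> .   bit 0 = 0  t=6,i=15
  bits 11011010100001011111010001101000 = 3666211944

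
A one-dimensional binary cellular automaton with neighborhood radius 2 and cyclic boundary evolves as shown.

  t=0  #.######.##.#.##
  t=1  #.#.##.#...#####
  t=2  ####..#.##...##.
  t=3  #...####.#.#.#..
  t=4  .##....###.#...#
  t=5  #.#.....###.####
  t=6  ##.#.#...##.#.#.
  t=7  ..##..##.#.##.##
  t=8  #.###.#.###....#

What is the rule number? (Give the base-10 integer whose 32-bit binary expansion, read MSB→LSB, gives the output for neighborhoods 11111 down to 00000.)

  [31] ##### => #  t=0,i=4
  [30] ####. => .  t=0,i=6
  [29] ###.# => #  t=0,i=0
  [28] ###.. => .  t=2,i=3
  [27] ##.## => .  t=0,i=1
  [26] ##.#. => #  t=0,i=11
  [25] ##..# => #  t=2,i=4
  [24] ##... => .  t=2,i=10
  [23] #.### => #  t=0,i=2
  [22] #.##. => .  t=0,i=9
  [21] #.#.# => #  t=0,i=12
  [20] #.#.. => .  t=1,i=7
  [19] #..## => .  t=7,i=1
  [18] #..#. => #  t=2,i=5
  [17] #...# => #  t=1,i=9
  [16] #.... => .  t=4,i=4
  [15] .#### => .  t=0,i=3
  [14] .###. => #  t=0,i=15
  [13] .##.# => .  t=0,i=10
  [12] .##.. => #  t=2,i=9
  [11] .#.## => #  t=0,i=13
  [10] .#.#. => .  t=3,i=10
  [9] .#..# => .  t=3,i=14
  [8] .#... => #  t=1,i=8
  [7] ..### => .  t=1,i=11
  [6] ..##. => #  t=2,i=13
  [5] ..#.# => #  t=2,i=6
  [4] ..#.. => .  t=3,i=0
  [3] ...## => .  t=1,i=10
  [2] ...#. => #  t=4,i=14
  [1] ....# => .  t=4,i=5
  [0] ..... => #  t=5,i=5
  bits 10100110101001100101100101100101 = 2795919717

2795919717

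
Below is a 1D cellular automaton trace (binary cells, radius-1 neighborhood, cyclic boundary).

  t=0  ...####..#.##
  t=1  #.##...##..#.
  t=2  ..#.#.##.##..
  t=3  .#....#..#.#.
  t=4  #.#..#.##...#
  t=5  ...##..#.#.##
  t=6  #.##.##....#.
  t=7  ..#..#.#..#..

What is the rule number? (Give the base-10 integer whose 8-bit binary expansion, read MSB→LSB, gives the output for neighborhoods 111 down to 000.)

26

  ### -> .   bit 7 = 0  t=0,i=4
  ##. -> .   bit 6 = 0  t=0,i=6
  #.# -> .   bit 5 = 0  t=0,i=10
  #.. -> #   bit 4 = 1  t=0,i=0
  .## -> #   bit 3 = 1  t=0,i=3
  .#. -> .   bit 2 = 0  t=0,i=9
  ..# -> #   bit 1 = 1  t=0,i=2
  ... -> .   bit 0 = 0  t=0,i=1
  bits 00011010 = 26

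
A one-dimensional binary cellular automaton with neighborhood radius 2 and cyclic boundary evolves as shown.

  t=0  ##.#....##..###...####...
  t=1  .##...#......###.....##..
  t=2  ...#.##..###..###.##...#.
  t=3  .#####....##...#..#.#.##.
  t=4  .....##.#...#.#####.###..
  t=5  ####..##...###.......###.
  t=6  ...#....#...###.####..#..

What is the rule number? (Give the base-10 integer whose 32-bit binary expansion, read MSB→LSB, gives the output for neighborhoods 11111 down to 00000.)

  #####|.  b31=0 t=3,i=3
  ####.|.  b30=0 t=0,i=20
  ###.#|.  b29=0 t=2,i=16
  ###..|#  b28=1 t=0,i=14
  ##.##|.  b27=0 t=2,i=17
  ##.#.|#  b26=1 t=0,i=2
  ##..#|.  b25=0 t=0,i=10
  ##...|#  b24=1 t=0,i=15
  #.###|.  b23=0 t=4,i=14
  #.##.|#  b22=1 t=2,i=5
  #.#.#|#  b21=1 t=3,i=20
  #.#..|.  b20=0 t=0,i=3
  #..##|.  b19=0 t=0,i=11
  #..#.|#  b18=1 t=3,i=17
  #...#|.  b17=0 t=0,i=16
  #....|.  b16=0 t=0,i=5
  .####|.  b15=0 t=0,i=19
  .###.|#  b14=1 t=0,i=13
  .##.#|#  b13=1 t=0,i=1
  .##..|.  b12=0 t=0,i=9
  .#.##|#  b11=1 t=2,i=4
  .#.#.|.  b10=0 t=3,i=19
  .#..#|#  b9=1 t=3,i=16
  .#...|.  b8=0 t=0,i=4
  ..###|.  b7=0 t=0,i=12
  ..##.|.  b6=0 t=0,i=0
  ..#.#|#  b5=1 t=2,i=3
  ..#..|#  b4=1 t=1,i=6
  ...##|.  b3=0 t=0,i=7
  ...#.|#  b2=1 t=1,i=5
  ....#|#  b1=1 t=0,i=6
  .....|#  b0=1 t=1,i=9
  bits 00010101011001000110101000110111 = 358902327

358902327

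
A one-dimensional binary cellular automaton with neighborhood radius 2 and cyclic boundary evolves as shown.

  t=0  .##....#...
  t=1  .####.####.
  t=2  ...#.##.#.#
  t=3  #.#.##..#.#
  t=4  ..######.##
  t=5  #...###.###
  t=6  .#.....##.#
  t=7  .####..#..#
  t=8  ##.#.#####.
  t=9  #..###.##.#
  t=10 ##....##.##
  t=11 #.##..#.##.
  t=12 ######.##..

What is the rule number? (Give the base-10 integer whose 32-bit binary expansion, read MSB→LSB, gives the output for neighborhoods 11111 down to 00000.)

3421838165

  #####|#  b31=1 t=4,i=4
  ####.|#  b30=1 t=1,i=3
  ###.#|.  b29=0 t=1,i=4
  ###..|.  b28=0 t=1,i=9
  ##.##|#  b27=1 t=1,i=5
  ##.#.|.  b26=0 t=2,i=7
  ##..#|#  b25=1 t=1,i=10
  ##...|#  b24=1 t=0,i=3
  #.###|#  b23=1 t=1,i=6
  #.##.|#  b22=1 t=2,i=5
  #.#.#|#  b21=1 t=2,i=8
  #.#..|#  b20=1 t=2,i=10
  #..##|.  b19=0 t=1,i=0
  #..#.|#  b18=1 t=3,i=7
  #...#|.  b17=0 t=2,i=1
  #....|#  b16=1 t=0,i=4
  .####|.  b15=0 t=1,i=2
  .###.|.  b14=0 t=5,i=5
  .##.#|.  b13=0 t=2,i=6
  .##..|#  b12=1 t=0,i=2
  .#.##|#  b11=1 t=2,i=4
  .#.#.|.  b10=0 t=2,i=9
  .#..#|#  b9=1 t=7,i=8
  .#...|#  b8=1 t=0,i=8
  ..###|.  b7=0 t=1,i=1
  ..##.|#  b6=1 t=0,i=1
  ..#.#|.  b5=0 t=2,i=3
  ..#..|#  b4=1 t=0,i=7
  ...##|.  b3=0 t=0,i=0
  ...#.|#  b2=1 t=0,i=6
  ....#|.  b1=0 t=0,i=5
  .....|#  b0=1 t=6,i=4
  bits 11001011111101010001101101010101 = 3421838165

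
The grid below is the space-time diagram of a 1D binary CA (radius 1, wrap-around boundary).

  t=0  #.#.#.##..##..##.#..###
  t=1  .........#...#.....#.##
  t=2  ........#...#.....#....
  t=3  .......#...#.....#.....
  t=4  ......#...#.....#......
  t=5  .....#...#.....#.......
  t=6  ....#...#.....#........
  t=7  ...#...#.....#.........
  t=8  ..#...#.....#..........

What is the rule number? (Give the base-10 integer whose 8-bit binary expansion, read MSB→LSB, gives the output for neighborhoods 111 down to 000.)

  ###|#  b7=1 t=0,i=21
  ##.|.  b6=0 t=0,i=0
  #.#|.  b5=0 t=0,i=1
  #..|.  b4=0 t=0,i=8
  .##|.  b3=0 t=0,i=6
  .#.|.  b2=0 t=0,i=2
  ..#|#  b1=1 t=0,i=9
  ...|.  b0=0 t=1,i=1
  bits 10000010 = 130

130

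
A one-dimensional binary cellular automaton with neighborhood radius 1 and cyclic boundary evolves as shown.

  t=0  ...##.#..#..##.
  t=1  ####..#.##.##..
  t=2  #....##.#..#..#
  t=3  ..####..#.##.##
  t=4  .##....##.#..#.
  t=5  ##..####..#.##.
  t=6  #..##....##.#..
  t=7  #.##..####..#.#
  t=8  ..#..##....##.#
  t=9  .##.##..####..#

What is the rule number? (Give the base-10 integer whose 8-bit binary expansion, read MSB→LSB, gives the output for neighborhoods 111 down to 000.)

  [7] ### => .  t=1,i=1
  [6] ##. => .  t=0,i=4
  [5] #.# => .  t=0,i=5
  [4] #.. => .  t=0,i=7
  [3] .## => #  t=0,i=3
  [2] .#. => #  t=0,i=6
  [1] ..# => #  t=0,i=2
  [0] ... => #  t=0,i=0
  bits 00001111 = 15

15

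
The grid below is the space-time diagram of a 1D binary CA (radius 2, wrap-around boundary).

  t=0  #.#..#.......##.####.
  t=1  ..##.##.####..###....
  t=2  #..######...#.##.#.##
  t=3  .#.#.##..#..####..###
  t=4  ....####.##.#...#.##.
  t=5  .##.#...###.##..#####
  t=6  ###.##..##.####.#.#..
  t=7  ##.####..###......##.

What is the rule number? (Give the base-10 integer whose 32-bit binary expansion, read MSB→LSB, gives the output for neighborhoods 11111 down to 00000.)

2345696179

  nb #####: next=#  (t=2,i=5, bit31=1)
  nb ####.: next=.  (t=0,i=18, bit30=0)
  nb ###.#: next=.  (t=0,i=19, bit29=0)
  nb ###..: next=.  (t=1,i=11, bit28=0)
  nb ##.##: next=#  (t=0,i=15, bit27=1)
  nb ##.#.: next=.  (t=0,i=20, bit26=0)
  nb ##..#: next=#  (t=1,i=12, bit25=1)
  nb ##...: next=#  (t=1,i=17, bit24=1)
  nb #.###: next=#  (t=0,i=16, bit23=1)
  nb #.##.: next=#  (t=1,i=5, bit22=1)
  nb #.#.#: next=.  (t=0,i=0, bit21=0)
  nb #.#..: next=#  (t=0,i=2, bit20=1)
  nb #..##: next=.  (t=1,i=13, bit19=0)
  nb #..#.: next=.  (t=0,i=4, bit18=0)
  nb #...#: next=.  (t=2,i=10, bit17=0)
  nb #....: next=.  (t=0,i=7, bit16=0)
  nb .####: next=.  (t=0,i=17, bit15=0)
  nb .###.: next=#  (t=1,i=15, bit14=1)
  nb .##.#: next=#  (t=0,i=14, bit13=1)
  nb .##..: next=#  (t=3,i=6, bit12=1)
  nb .#.##: next=#  (t=2,i=13, bit11=1)
  nb .#.#.: next=.  (t=0,i=1, bit10=0)
  nb .#..#: next=#  (t=0,i=3, bit9=1)
  nb .#...: next=#  (t=0,i=6, bit8=1)
  nb ..###: next=#  (t=1,i=14, bit7=1)
  nb ..##.: next=.  (t=0,i=13, bit6=0)
  nb ..#.#: next=#  (t=2,i=12, bit5=1)
  nb ..#..: next=#  (t=0,i=5, bit4=1)
  nb ...##: next=.  (t=0,i=12, bit3=0)
  nb ...#.: next=.  (t=2,i=11, bit2=0)
  nb ....#: next=#  (t=0,i=11, bit1=1)
  nb .....: next=#  (t=0,i=8, bit0=1)
  bits 10001011110100000111101110110011 = 2345696179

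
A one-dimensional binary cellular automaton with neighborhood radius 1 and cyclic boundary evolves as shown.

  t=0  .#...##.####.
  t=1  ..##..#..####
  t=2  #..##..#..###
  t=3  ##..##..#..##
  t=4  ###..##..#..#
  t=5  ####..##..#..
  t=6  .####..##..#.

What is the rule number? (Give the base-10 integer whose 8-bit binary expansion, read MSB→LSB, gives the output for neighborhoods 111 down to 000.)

  [7] ### => #  t=0,i=9
  [6] ##. => #  t=0,i=6
  [5] #.# => .  t=0,i=7
  [4] #.. => #  t=0,i=2
  [3] .## => .  t=0,i=5
  [2] .#. => .  t=0,i=1
  [1] ..# => .  t=0,i=0
  [0] ... => #  t=0,i=3
  bits 11010001 = 209

209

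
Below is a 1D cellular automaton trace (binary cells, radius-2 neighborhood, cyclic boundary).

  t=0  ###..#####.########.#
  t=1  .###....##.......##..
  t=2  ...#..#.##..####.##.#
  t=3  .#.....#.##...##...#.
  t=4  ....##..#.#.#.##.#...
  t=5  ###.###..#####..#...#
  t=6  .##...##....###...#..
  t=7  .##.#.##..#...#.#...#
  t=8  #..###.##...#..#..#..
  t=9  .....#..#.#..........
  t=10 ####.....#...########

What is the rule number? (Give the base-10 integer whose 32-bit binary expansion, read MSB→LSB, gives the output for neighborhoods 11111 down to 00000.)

  [31] ##### => .  t=0,i=7
  [30] ####. => #  t=0,i=1
  [29] ###.# => #  t=0,i=9
  [28] ###.. => #  t=0,i=2
  [27] ##.## => .  t=0,i=10
  [26] ##.#. => #  t=2,i=19
  [25] ##..# => #  t=0,i=3
  [24] ##... => .  t=1,i=4
  [23] #.### => .  t=0,i=11
  [22] #.##. => .  t=2,i=8
  [21] #.#.# => #  t=4,i=10
  [20] #.#.. => .  t=2,i=20
  [19] #..## => .  t=0,i=4
  [18] #..#. => .  t=2,i=5
  [17] #...# => #  t=1,i=20
  [16] #.... => .  t=1,i=5
  [15] .#### => .  t=0,i=0
  [14] .###. => .  t=1,i=2
  [13] .##.# => .  t=2,i=18
  [12] .##.. => #  t=1,i=9
  [11] .#.## => #  t=2,i=7
  [10] .#.#. => #  t=4,i=9
  [9] .#..# => .  t=2,i=4
  [8] .#... => .  t=2,i=0
  [7] ..### => .  t=0,i=5
  [6] ..##. => #  t=1,i=8
  [5] ..#.# => .  t=2,i=6
  [4] ..#.. => .  t=2,i=3
  [3] ...## => .  t=1,i=0
  [2] ...#. => .  t=2,i=2
  [1] ....# => #  t=1,i=6
  [0] ..... => #  t=1,i=12
  bits 01110110001000100001110001000011 = 1981946947

1981946947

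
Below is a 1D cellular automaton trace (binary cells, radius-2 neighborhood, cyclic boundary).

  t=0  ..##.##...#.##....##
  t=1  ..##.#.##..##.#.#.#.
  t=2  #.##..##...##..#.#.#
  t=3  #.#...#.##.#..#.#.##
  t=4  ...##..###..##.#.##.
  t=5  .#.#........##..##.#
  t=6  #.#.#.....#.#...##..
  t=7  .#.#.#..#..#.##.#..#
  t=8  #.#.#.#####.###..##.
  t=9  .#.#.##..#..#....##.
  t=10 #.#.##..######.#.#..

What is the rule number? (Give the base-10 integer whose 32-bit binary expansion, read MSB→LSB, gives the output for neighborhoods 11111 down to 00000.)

1103507282

  [31] ##### => .  t=8,i=8
  [30] ####. => #  t=8,i=9
  [29] ###.# => .  t=3,i=0
  [28] ###.. => .  t=4,i=9
  [27] ##.## => .  t=0,i=4
  [26] ##.#. => .  t=1,i=4
  [25] ##..# => .  t=0,i=0
  [24] ##... => #  t=0,i=7
  [23] #.### => #  t=3,i=18
  [22] #.##. => #  t=0,i=5
  [21] #.#.# => .  t=1,i=5
  [20] #.#.. => .  t=1,i=18
  [19] #..## => .  t=0,i=1
  [18] #..#. => #  t=2,i=14
  [17] #...# => #  t=0,i=8
  [16] #.... => .  t=0,i=15
  [15] .#### => .  t=8,i=7
  [14] .###. => .  t=3,i=19
  [13] .##.# => #  t=0,i=3
  [12] .##.. => .  t=0,i=6
  [11] .#.## => #  t=0,i=11
  [10] .#.#. => #  t=1,i=15
  [9] .#..# => #  t=3,i=12
  [8] .#... => #  t=1,i=19
  [7] ..### => .  t=4,i=7
  [6] ..##. => #  t=0,i=2
  [5] ..#.# => .  t=0,i=10
  [4] ..#.. => #  t=7,i=8
  [3] ...## => .  t=0,i=17
  [2] ...#. => .  t=0,i=9
  [1] ....# => #  t=0,i=16
  [0] ..... => .  t=5,i=6
  bits 01000001110001100010111101010010 = 1103507282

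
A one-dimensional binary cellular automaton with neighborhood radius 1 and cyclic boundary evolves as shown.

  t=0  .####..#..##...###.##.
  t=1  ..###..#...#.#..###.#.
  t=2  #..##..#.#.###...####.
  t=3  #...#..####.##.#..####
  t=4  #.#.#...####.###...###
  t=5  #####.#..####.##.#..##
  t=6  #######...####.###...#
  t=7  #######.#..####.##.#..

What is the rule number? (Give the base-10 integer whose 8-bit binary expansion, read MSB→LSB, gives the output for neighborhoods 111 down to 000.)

  ###|#  b7=1 t=0,i=2
  ##.|#  b6=1 t=0,i=4
  #.#|#  b5=1 t=0,i=18
  #..|.  b4=0 t=0,i=5
  .##|.  b3=0 t=0,i=1
  .#.|#  b2=1 t=0,i=7
  ..#|.  b1=0 t=0,i=0
  ...|#  b0=1 t=0,i=13
  bits 11100101 = 229

229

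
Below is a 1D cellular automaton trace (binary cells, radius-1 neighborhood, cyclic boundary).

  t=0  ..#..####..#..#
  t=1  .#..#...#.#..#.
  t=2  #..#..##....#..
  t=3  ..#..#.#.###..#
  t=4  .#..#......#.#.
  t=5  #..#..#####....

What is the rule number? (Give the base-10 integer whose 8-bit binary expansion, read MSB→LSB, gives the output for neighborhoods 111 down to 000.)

  ### -> .   bit 7 = 0  t=0,i=6
  ##. -> #   bit 6 = 1  t=0,i=8
  #.# -> .   bit 5 = 0  t=1,i=9
  #.. -> .   bit 4 = 0  t=0,i=0
  .## -> .   bit 3 = 0  t=0,i=5
  .#. -> .   bit 2 = 0  t=0,i=2
  ..# -> #   bit 1 = 1  t=0,i=1
  ... -> #   bit 0 = 1  t=1,i=6
  bits 01000011 = 67

67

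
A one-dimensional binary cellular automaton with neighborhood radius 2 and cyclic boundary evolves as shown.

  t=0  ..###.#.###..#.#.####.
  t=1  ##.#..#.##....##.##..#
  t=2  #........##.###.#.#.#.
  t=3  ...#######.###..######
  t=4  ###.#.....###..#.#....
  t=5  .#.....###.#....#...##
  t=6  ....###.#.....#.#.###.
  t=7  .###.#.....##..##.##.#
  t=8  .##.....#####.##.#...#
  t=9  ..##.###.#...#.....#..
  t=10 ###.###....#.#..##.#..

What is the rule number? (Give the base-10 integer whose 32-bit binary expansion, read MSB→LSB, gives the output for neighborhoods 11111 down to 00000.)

  #####|.  b31=0 t=3,i=5
  ####.|.  b30=0 t=0,i=19
  ###.#|.  b29=0 t=0,i=4
  ###..|.  b28=0 t=0,i=10
  ##.##|#  b27=1 t=1,i=16
  ##.#.|.  b26=0 t=0,i=5
  ##..#|.  b25=0 t=0,i=11
  ##...|#  b24=1 t=0,i=21
  #.###|#  b23=1 t=0,i=8
  #.##.|.  b22=0 t=1,i=8
  #.#.#|#  b21=1 t=0,i=6
  #.#..|.  b20=0 t=1,i=3
  #..##|#  b19=1 t=1,i=20
  #..#.|.  b18=0 t=0,i=12
  #...#|#  b17=1 t=0,i=0
  #....|.  b16=0 t=1,i=11
  .####|#  b15=1 t=0,i=18
  .###.|#  b14=1 t=0,i=3
  .##.#|.  b13=0 t=1,i=15
  .##..|#  b12=1 t=1,i=9
  .#.##|.  b11=0 t=0,i=7
  .#.#.|#  b10=1 t=0,i=14
  .#..#|.  b9=0 t=1,i=4
  .#...|.  b8=0 t=2,i=1
  ..###|.  b7=0 t=0,i=2
  ..##.|#  b6=1 t=1,i=14
  ..#.#|.  b5=0 t=0,i=13
  ..#..|#  b4=1 t=5,i=16
  ...##|#  b3=1 t=0,i=1
  ...#.|.  b2=0 t=5,i=15
  ....#|#  b1=1 t=1,i=12
  .....|#  b0=1 t=2,i=3
  bits 00001001101010101101010001011011 = 162190427

162190427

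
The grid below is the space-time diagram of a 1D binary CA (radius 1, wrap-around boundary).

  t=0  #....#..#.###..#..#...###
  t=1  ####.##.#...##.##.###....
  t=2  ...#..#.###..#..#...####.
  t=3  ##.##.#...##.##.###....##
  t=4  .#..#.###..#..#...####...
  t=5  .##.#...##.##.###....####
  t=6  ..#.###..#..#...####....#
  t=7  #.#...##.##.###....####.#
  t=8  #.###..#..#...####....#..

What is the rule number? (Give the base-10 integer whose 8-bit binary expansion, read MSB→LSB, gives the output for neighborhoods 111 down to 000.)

85

  ### -> .   bit 7 = 0  t=0,i=11
  ##. -> #   bit 6 = 1  t=0,i=0
  #.# -> .   bit 5 = 0  t=0,i=9
  #.. -> #   bit 4 = 1  t=0,i=1
  .## -> .   bit 3 = 0  t=0,i=10
  .#. -> #   bit 2 = 1  t=0,i=5
  ..# -> .   bit 1 = 0  t=0,i=4
  ... -> #   bit 0 = 1  t=0,i=2
  bits 01010101 = 85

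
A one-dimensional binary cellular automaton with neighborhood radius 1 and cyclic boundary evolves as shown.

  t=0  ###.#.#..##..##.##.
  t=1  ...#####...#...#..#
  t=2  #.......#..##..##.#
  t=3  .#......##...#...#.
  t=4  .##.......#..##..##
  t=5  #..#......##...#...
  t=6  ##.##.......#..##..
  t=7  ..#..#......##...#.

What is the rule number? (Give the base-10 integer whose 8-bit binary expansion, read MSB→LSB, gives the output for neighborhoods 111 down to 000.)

52

  ### -> .   bit 7 = 0  t=0,i=1
  ##. -> .   bit 6 = 0  t=0,i=2
  #.# -> #   bit 5 = 1  t=0,i=3
  #.. -> #   bit 4 = 1  t=0,i=7
  .## -> .   bit 3 = 0  t=0,i=0
  .#. -> #   bit 2 = 1  t=0,i=4
  ..# -> .   bit 1 = 0  t=0,i=8
  ... -> .   bit 0 = 0  t=1,i=1
  bits 00110100 = 52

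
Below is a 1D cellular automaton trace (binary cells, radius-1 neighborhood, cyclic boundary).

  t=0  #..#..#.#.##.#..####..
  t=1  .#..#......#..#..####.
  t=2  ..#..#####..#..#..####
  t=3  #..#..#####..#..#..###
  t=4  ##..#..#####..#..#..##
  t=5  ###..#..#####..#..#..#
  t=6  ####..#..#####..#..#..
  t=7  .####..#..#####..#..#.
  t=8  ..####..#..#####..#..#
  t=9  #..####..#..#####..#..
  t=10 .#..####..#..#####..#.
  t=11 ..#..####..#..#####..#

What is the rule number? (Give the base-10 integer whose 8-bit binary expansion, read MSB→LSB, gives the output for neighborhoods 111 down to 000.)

  ### -> #   bit 7 = 1  t=0,i=17
  ##. -> #   bit 6 = 1  t=0,i=11
  #.# -> .   bit 5 = 0  t=0,i=7
  #.. -> #   bit 4 = 1  t=0,i=1
  .## -> .   bit 3 = 0  t=0,i=10
  .#. -> .   bit 2 = 0  t=0,i=0
  ..# -> .   bit 1 = 0  t=0,i=2
  ... -> #   bit 0 = 1  t=1,i=6
  bits 11010001 = 209

209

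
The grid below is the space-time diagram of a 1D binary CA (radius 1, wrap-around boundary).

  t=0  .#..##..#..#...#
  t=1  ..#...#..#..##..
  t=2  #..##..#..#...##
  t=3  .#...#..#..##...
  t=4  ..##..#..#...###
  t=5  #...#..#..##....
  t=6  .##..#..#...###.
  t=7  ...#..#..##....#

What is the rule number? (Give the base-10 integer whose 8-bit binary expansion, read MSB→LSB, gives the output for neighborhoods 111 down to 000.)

  ### -> .   bit 7 = 0  t=2,i=15
  ##. -> .   bit 6 = 0  t=0,i=5
  #.# -> .   bit 5 = 0  t=0,i=0
  #.. -> #   bit 4 = 1  t=0,i=2
  .## -> .   bit 3 = 0  t=0,i=4
  .#. -> .   bit 2 = 0  t=0,i=1
  ..# -> .   bit 1 = 0  t=0,i=3
  ... -> #   bit 0 = 1  t=0,i=13
  bits 00010001 = 17

17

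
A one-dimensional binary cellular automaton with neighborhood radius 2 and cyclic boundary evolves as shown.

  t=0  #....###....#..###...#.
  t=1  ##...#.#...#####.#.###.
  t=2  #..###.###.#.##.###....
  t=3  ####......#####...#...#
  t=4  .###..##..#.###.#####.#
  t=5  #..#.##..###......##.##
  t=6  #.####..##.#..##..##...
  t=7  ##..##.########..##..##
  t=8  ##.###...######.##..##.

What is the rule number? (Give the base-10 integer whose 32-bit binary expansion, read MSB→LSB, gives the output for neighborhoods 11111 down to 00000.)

3565038581

  #####|#  b31=1 t=1,i=13
  ####.|#  b30=1 t=1,i=14
  ###.#|.  b29=0 t=1,i=15
  ###..|#  b28=1 t=0,i=7
  ##.##|.  b27=0 t=1,i=22
  ##.#.|#  b26=1 t=1,i=16
  ##..#|.  b25=0 t=4,i=4
  ##...|.  b24=0 t=0,i=8
  #.###|.  b23=0 t=1,i=19
  #.##.|#  b22=1 t=1,i=0
  #.#.#|#  b21=1 t=1,i=17
  #.#..|#  b20=1 t=0,i=0
  #..##|#  b19=1 t=0,i=14
  #..#.|#  b18=1 t=4,i=9
  #...#|#  b17=1 t=0,i=19
  #....|.  b16=0 t=0,i=2
  .####|.  b15=0 t=1,i=12
  .###.|.  b14=0 t=0,i=6
  .##.#|#  b13=1 t=2,i=14
  .##..|.  b12=0 t=1,i=1
  .#.##|#  b11=1 t=1,i=18
  .#.#.|.  b10=0 t=0,i=22
  .#..#|#  b9=1 t=0,i=13
  .#...|#  b8=1 t=0,i=1
  ..###|#  b7=1 t=0,i=5
  ..##.|#  b6=1 t=4,i=6
  ..#.#|#  b5=1 t=0,i=21
  ..#..|#  b4=1 t=0,i=12
  ...##|.  b3=0 t=0,i=4
  ...#.|#  b2=1 t=0,i=11
  ....#|.  b1=0 t=0,i=3
  .....|#  b0=1 t=3,i=6
  bits 11010100011111100010101111110101 = 3565038581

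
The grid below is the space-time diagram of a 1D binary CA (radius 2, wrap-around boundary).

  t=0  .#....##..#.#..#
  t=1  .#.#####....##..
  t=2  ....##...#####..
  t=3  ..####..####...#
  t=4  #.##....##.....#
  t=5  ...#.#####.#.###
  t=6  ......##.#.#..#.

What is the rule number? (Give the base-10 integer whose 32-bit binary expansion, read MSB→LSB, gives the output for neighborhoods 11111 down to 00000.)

  ##### -> #   bit 31 = 1  t=1,i=5
  ####. -> .   bit 30 = 0  t=1,i=6
  ###.# -> #   bit 29 = 1  t=5,i=9
  ###.. -> .   bit 28 = 0  t=1,i=7
  ##.## -> .   bit 27 = 0  t=4,i=1
  ##.#. -> .   bit 26 = 0  t=5,i=10
  ##..# -> .   bit 25 = 0  t=0,i=8
  ##... -> .   bit 24 = 0  t=1,i=8
  #.### -> .   bit 23 = 0  t=1,i=3
  #.##. -> .   bit 22 = 0  t=4,i=2
  #.#.# -> #   bit 21 = 1  t=5,i=11
  #.#.. -> #   bit 20 = 1  t=0,i=1
  #..## -> .   bit 19 = 0  t=3,i=1
  #..#. -> .   bit 18 = 0  t=0,i=9
  #...# -> .   bit 17 = 0  t=1,i=15
  #.... -> #   bit 16 = 1  t=0,i=3
  .#### -> #   bit 15 = 1  t=1,i=4
  .###. -> #   bit 14 = 1  t=5,i=14
  .##.# -> .   bit 13 = 0  t=4,i=0
  .##.. -> #   bit 12 = 1  t=0,i=7
  .#.## -> .   bit 11 = 0  t=1,i=2
  .#.#. -> .   bit 10 = 0  t=0,i=0
  .#..# -> #   bit 9 = 1  t=0,i=13
  .#... -> .   bit 8 = 0  t=0,i=2
  ..### -> #   bit 7 = 1  t=2,i=9
  ..##. -> #   bit 6 = 1  t=0,i=6
  ..#.# -> .   bit 5 = 0  t=0,i=10
  ..#.. -> #   bit 4 = 1  t=3,i=15
  ...## -> #   bit 3 = 1  t=0,i=5
  ...#. -> .   bit 2 = 0  t=1,i=0
  ....# -> #   bit 1 = 1  t=0,i=4
  ..... -> .   bit 0 = 0  t=2,i=0
  bits 10100000001100011101001011011010 = 2687619802

2687619802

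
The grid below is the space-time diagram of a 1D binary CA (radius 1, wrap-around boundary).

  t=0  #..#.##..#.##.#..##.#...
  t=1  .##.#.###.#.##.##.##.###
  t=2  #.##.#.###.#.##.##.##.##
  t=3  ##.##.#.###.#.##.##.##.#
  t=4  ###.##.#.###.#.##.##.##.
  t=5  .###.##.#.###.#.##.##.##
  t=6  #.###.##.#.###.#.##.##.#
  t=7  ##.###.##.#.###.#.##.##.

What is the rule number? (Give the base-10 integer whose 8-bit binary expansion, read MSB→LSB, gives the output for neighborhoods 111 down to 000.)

  [7] ### => #  t=1,i=7
  [6] ##. => #  t=0,i=6
  [5] #.# => #  t=0,i=4
  [4] #.. => #  t=0,i=1
  [3] .## => .  t=0,i=5
  [2] .#. => .  t=0,i=0
  [1] ..# => #  t=0,i=2
  [0] ... => #  t=0,i=22
  bits 11110011 = 243

243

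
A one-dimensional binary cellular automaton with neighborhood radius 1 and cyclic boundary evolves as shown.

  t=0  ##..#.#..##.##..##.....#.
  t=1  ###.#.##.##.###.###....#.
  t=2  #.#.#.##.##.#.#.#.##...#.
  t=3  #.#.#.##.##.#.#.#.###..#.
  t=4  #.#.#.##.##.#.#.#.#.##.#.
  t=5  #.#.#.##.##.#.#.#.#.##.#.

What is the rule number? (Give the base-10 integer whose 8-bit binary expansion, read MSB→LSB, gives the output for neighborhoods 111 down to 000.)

92

  ###|.  b7=0 t=1,i=1
  ##.|#  b6=1 t=0,i=1
  #.#|.  b5=0 t=0,i=5
  #..|#  b4=1 t=0,i=2
  .##|#  b3=1 t=0,i=0
  .#.|#  b2=1 t=0,i=4
  ..#|.  b1=0 t=0,i=3
  ...|.  b0=0 t=0,i=19
  bits 01011100 = 92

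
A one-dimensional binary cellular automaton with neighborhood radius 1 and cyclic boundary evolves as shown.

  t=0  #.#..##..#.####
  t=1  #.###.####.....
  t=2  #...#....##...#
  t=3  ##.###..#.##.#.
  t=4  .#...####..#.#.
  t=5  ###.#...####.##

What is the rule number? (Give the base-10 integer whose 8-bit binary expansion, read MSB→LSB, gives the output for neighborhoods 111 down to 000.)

  [7] ### => .  t=0,i=12
  [6] ##. => #  t=0,i=0
  [5] #.# => .  t=0,i=1
  [4] #.. => #  t=0,i=3
  [3] .## => .  t=0,i=5
  [2] .#. => #  t=0,i=2
  [1] ..# => #  t=0,i=4
  [0] ... => .  t=1,i=11
  bits 01010110 = 86

86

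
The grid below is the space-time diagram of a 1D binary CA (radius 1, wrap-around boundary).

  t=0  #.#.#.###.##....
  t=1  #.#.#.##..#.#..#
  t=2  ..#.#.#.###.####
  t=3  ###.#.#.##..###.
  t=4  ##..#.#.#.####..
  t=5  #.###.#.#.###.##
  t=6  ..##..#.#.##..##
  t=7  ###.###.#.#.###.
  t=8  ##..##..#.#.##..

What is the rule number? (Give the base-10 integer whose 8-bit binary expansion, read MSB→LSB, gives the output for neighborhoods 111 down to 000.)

  ### -> #   bit 7 = 1  t=0,i=7
  ##. -> .   bit 6 = 0  t=0,i=8
  #.# -> .   bit 5 = 0  t=0,i=1
  #.. -> #   bit 4 = 1  t=0,i=12
  .## -> #   bit 3 = 1  t=0,i=6
  .#. -> #   bit 2 = 1  t=0,i=0
  ..# -> #   bit 1 = 1  t=0,i=15
  ... -> .   bit 0 = 0  t=0,i=13
  bits 10011110 = 158

158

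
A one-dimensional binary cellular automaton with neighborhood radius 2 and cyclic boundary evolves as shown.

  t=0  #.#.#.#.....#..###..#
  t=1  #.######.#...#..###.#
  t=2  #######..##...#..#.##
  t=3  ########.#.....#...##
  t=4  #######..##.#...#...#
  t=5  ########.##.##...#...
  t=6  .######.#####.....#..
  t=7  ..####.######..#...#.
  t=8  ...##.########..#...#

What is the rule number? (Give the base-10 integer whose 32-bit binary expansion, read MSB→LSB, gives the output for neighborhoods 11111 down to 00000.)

  ##### -> #   bit 31 = 1  t=1,i=4
  ####. -> #   bit 30 = 1  t=1,i=6
  ###.# -> .   bit 29 = 0  t=1,i=7
  ###.. -> #   bit 28 = 1  t=0,i=17
  ##.## -> #   bit 27 = 1  t=1,i=1
  ##.#. -> .   bit 26 = 0  t=0,i=1
  ##..# -> #   bit 25 = 1  t=0,i=18
  ##... -> .   bit 24 = 0  t=2,i=11
  #.### -> #   bit 23 = 1  t=1,i=2
  #.##. -> #   bit 22 = 1  t=1,i=20
  #.#.# -> #   bit 21 = 1  t=0,i=2
  #.#.. -> #   bit 20 = 1  t=0,i=6
  #..## -> .   bit 19 = 0  t=0,i=14
  #..#. -> .   bit 18 = 0  t=2,i=16
  #...# -> .   bit 17 = 0  t=1,i=11
  #.... -> .   bit 16 = 0  t=0,i=8
  .#### -> #   bit 15 = 1  t=1,i=3
  .###. -> #   bit 14 = 1  t=0,i=16
  .##.# -> #   bit 13 = 1  t=0,i=0
  .##.. -> .   bit 12 = 0  t=2,i=10
  .#.## -> .   bit 11 = 0  t=2,i=18
  .#.#. -> #   bit 10 = 1  t=0,i=3
  .#..# -> #   bit 9 = 1  t=0,i=13
  .#... -> #   bit 8 = 1  t=0,i=7
  ..### -> .   bit 7 = 0  t=0,i=15
  ..##. -> #   bit 6 = 1  t=0,i=20
  ..#.# -> .   bit 5 = 0  t=2,i=17
  ..#.. -> .   bit 4 = 0  t=0,i=12
  ...## -> .   bit 3 = 0  t=3,i=18
  ...#. -> .   bit 2 = 0  t=0,i=11
  ....# -> .   bit 1 = 0  t=0,i=10
  ..... -> #   bit 0 = 1  t=0,i=9
  bits 11011010111100001110011101000001 = 3673220929

3673220929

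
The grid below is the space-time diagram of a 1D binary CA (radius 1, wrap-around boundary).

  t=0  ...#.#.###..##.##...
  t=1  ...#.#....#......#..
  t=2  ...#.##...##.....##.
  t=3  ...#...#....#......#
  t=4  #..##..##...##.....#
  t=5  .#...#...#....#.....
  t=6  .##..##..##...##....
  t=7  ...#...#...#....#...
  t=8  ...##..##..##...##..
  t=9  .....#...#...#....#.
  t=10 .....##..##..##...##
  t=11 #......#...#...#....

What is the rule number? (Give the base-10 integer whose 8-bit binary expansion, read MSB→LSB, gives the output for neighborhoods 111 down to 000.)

20

  ### -> .   bit 7 = 0  t=0,i=8
  ##. -> .   bit 6 = 0  t=0,i=9
  #.# -> .   bit 5 = 0  t=0,i=4
  #.. -> #   bit 4 = 1  t=0,i=10
  .## -> .   bit 3 = 0  t=0,i=7
  .#. -> #   bit 2 = 1  t=0,i=3
  ..# -> .   bit 1 = 0  t=0,i=2
  ... -> .   bit 0 = 0  t=0,i=0
  bits 00010100 = 20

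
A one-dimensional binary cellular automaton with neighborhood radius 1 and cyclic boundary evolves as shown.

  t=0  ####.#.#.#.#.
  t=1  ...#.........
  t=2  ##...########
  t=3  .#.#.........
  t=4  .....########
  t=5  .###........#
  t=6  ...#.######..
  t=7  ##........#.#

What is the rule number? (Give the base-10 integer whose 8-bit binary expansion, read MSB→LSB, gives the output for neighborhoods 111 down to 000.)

  [7] ### => .  t=0,i=1
  [6] ##. => #  t=0,i=3
  [5] #.# => .  t=0,i=4
  [4] #.. => .  t=1,i=4
  [3] .## => .  t=0,i=0
  [2] .#. => .  t=0,i=5
  [1] ..# => .  t=1,i=2
  [0] ... => #  t=1,i=0
  bits 01000001 = 65

65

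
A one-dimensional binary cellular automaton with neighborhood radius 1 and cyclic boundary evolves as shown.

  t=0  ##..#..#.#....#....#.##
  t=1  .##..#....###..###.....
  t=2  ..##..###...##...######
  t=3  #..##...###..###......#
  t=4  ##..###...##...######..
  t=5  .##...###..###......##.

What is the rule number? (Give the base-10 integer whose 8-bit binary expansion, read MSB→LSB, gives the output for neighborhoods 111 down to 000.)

  ### -> .   bit 7 = 0  t=0,i=0
  ##. -> #   bit 6 = 1  t=0,i=1
  #.# -> .   bit 5 = 0  t=0,i=8
  #.. -> #   bit 4 = 1  t=0,i=2
  .## -> .   bit 3 = 0  t=0,i=21
  .#. -> .   bit 2 = 0  t=0,i=4
  ..# -> .   bit 1 = 0  t=0,i=3
  ... -> #   bit 0 = 1  t=0,i=11
  bits 01010001 = 81

81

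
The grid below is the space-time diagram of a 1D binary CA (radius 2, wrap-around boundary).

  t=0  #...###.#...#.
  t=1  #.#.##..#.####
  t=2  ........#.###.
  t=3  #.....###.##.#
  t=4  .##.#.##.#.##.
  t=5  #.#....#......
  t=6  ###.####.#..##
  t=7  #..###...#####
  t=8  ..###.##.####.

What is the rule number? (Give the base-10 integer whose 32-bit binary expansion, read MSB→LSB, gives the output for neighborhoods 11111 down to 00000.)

  #####|#  b31=1 t=1,i=12
  ####.|.  b30=0 t=1,i=13
  ###.#|.  b29=0 t=0,i=6
  ###..|.  b28=0 t=2,i=12
  ##.##|#  b27=1 t=3,i=9
  ##.#.|.  b26=0 t=0,i=7
  ##..#|.  b25=0 t=1,i=6
  ##...|#  b24=1 t=2,i=13
  #.###|#  b23=1 t=1,i=10
  #.##.|.  b22=0 t=1,i=4
  #.#.#|.  b21=0 t=1,i=2
  #.#..|#  b20=1 t=0,i=0
  #..##|#  b19=1 t=4,i=0
  #..#.|.  b18=0 t=1,i=7
  #...#|#  b17=1 t=0,i=2
  #....|#  b16=1 t=2,i=0
  .####|#  b15=1 t=1,i=11
  .###.|#  b14=1 t=0,i=5
  .##.#|#  b13=1 t=3,i=11
  .##..|.  b12=0 t=1,i=5
  .#.##|.  b11=0 t=1,i=3
  .#.#.|#  b10=1 t=0,i=13
  .#..#|#  b9=1 t=6,i=10
  .#...|.  b8=0 t=0,i=1
  ..###|#  b7=1 t=0,i=4
  ..##.|.  b6=0 t=4,i=1
  ..#.#|#  b5=1 t=0,i=12
  ..#..|#  b4=1 t=5,i=7
  ...##|.  b3=0 t=0,i=3
  ...#.|#  b2=1 t=0,i=11
  ....#|#  b1=1 t=2,i=6
  .....|.  b0=0 t=2,i=1
  bits 10001001100110111110011010110110 = 2308695734

2308695734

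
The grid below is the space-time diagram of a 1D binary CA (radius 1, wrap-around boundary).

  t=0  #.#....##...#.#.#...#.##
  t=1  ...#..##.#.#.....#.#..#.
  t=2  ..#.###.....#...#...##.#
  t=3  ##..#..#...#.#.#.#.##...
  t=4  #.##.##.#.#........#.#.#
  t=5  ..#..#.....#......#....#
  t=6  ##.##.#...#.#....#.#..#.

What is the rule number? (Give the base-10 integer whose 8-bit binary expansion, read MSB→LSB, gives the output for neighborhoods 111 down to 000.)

  nb ###: next=.  (t=0,i=23, bit7=0)
  nb ##.: next=.  (t=0,i=0, bit6=0)
  nb #.#: next=.  (t=0,i=1, bit5=0)
  nb #..: next=#  (t=0,i=3, bit4=1)
  nb .##: next=#  (t=0,i=7, bit3=1)
  nb .#.: next=.  (t=0,i=2, bit2=0)
  nb ..#: next=#  (t=0,i=6, bit1=1)
  nb ...: next=.  (t=0,i=4, bit0=0)
  bits 00011010 = 26

26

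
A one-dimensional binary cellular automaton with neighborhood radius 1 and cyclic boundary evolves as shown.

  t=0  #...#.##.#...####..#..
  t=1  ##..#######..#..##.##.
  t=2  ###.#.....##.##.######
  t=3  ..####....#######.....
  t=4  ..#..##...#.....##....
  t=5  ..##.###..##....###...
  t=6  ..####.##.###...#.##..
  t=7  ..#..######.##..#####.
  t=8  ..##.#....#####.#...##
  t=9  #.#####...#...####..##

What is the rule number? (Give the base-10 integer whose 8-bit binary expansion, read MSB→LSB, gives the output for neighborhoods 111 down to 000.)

  ### -> .   bit 7 = 0  t=0,i=14
  ##. -> #   bit 6 = 1  t=0,i=7
  #.# -> #   bit 5 = 1  t=0,i=5
  #.. -> #   bit 4 = 1  t=0,i=1
  .## -> #   bit 3 = 1  t=0,i=6
  .#. -> #   bit 2 = 1  t=0,i=0
  ..# -> .   bit 1 = 0  t=0,i=3
  ... -> .   bit 0 = 0  t=0,i=2
  bits 01111100 = 124

124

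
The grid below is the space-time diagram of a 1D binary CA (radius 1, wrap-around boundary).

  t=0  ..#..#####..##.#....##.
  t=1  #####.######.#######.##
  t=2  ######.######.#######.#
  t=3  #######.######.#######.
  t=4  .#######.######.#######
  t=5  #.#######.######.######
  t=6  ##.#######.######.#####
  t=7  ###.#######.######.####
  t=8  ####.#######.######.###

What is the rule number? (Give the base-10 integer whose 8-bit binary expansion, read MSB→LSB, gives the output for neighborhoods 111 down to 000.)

  [7] ### => #  t=0,i=6
  [6] ##. => #  t=0,i=9
  [5] #.# => #  t=0,i=14
  [4] #.. => #  t=0,i=3
  [3] .## => .  t=0,i=5
  [2] .#. => #  t=0,i=2
  [1] ..# => #  t=0,i=1
  [0] ... => #  t=0,i=0
  bits 11110111 = 247

247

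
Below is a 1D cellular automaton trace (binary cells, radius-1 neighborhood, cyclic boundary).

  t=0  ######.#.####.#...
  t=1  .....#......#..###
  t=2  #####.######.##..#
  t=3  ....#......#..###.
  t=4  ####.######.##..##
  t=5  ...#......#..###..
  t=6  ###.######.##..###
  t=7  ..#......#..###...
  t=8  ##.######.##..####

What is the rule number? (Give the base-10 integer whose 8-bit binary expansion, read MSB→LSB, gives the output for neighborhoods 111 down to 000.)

83

  ### -> .   bit 7 = 0  t=0,i=1
  ##. -> #   bit 6 = 1  t=0,i=5
  #.# -> .   bit 5 = 0  t=0,i=6
  #.. -> #   bit 4 = 1  t=0,i=15
  .## -> .   bit 3 = 0  t=0,i=0
  .#. -> .   bit 2 = 0  t=0,i=7
  ..# -> #   bit 1 = 1  t=0,i=17
  ... -> #   bit 0 = 1  t=0,i=16
  bits 01010011 = 83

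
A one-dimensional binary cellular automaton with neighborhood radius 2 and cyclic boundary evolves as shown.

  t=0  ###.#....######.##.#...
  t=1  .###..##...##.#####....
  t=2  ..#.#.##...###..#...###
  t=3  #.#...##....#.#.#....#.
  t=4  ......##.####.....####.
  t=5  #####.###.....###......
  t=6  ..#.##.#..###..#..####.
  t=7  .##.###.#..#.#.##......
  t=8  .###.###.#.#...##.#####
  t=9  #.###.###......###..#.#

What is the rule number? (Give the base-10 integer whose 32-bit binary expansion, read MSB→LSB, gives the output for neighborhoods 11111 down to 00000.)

2923524727

  nb #####: next=#  (t=0,i=11, bit31=1)
  nb ####.: next=.  (t=0,i=13, bit30=0)
  nb ###.#: next=#  (t=0,i=2, bit29=1)
  nb ###..: next=.  (t=1,i=3, bit28=0)
  nb ##.##: next=#  (t=0,i=15, bit27=1)
  nb ##.#.: next=#  (t=0,i=3, bit26=1)
  nb ##..#: next=#  (t=1,i=4, bit25=1)
  nb ##...: next=.  (t=1,i=8, bit24=0)
  nb #.###: next=.  (t=1,i=14, bit23=0)
  nb #.##.: next=#  (t=0,i=16, bit22=1)
  nb #.#.#: next=.  (t=2,i=4, bit21=0)
  nb #.#..: next=.  (t=0,i=4, bit20=0)
  nb #..##: next=.  (t=1,i=5, bit19=0)
  nb #..#.: next=.  (t=2,i=1, bit18=0)
  nb #...#: next=.  (t=0,i=21, bit17=0)
  nb #....: next=#  (t=0,i=6, bit16=1)
  nb .####: next=.  (t=0,i=10, bit15=0)
  nb .###.: next=#  (t=0,i=1, bit14=1)
  nb .##.#: next=#  (t=0,i=17, bit13=1)
  nb .##..: next=#  (t=1,i=7, bit12=1)
  nb .#.##: next=.  (t=2,i=5, bit11=0)
  nb .#.#.: next=.  (t=2,i=3, bit10=0)
  nb .#..#: next=#  (t=6,i=8, bit9=1)
  nb .#...: next=.  (t=0,i=5, bit8=0)
  nb ..###: next=.  (t=0,i=0, bit7=0)
  nb ..##.: next=#  (t=1,i=6, bit6=1)
  nb ..#.#: next=#  (t=2,i=2, bit5=1)
  nb ..#..: next=#  (t=2,i=16, bit4=1)
  nb ...##: next=.  (t=0,i=8, bit3=0)
  nb ...#.: next=#  (t=3,i=11, bit2=1)
  nb ....#: next=#  (t=0,i=7, bit1=1)
  nb .....: next=#  (t=1,i=21, bit0=1)
  bits 10101110010000010111001001110111 = 2923524727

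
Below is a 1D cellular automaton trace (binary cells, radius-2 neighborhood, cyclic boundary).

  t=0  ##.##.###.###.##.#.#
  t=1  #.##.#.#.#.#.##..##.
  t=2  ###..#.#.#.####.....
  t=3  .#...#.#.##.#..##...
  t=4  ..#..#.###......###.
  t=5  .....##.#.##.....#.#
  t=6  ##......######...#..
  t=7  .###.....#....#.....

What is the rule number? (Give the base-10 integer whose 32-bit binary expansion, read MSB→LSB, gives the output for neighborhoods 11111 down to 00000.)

  ##### -> .   bit 31 = 0  t=6,i=10
  ####. -> .   bit 30 = 0  t=2,i=13
  ###.# -> .   bit 29 = 0  t=0,i=1
  ###.. -> .   bit 28 = 0  t=2,i=2
  ##.## -> #   bit 27 = 1  t=0,i=2
  ##.#. -> .   bit 26 = 0  t=0,i=16
  ##..# -> .   bit 25 = 0  t=1,i=15
  ##... -> #   bit 24 = 1  t=2,i=15
  #.### -> .   bit 23 = 0  t=0,i=6
  #.##. -> #   bit 22 = 1  t=0,i=3
  #.#.# -> #   bit 21 = 1  t=0,i=17
  #.#.. -> .   bit 20 = 0  t=3,i=12
  #..## -> .   bit 19 = 0  t=1,i=16
  #..#. -> .   bit 18 = 0  t=2,i=4
  #...# -> .   bit 17 = 0  t=3,i=3
  #.... -> #   bit 16 = 1  t=2,i=16
  .#### -> #   bit 15 = 1  t=2,i=12
  .###. -> #   bit 14 = 1  t=0,i=0
  .##.# -> .   bit 13 = 0  t=0,i=4
  .##.. -> #   bit 12 = 1  t=1,i=14
  .#.## -> #   bit 11 = 1  t=0,i=18
  .#.#. -> .   bit 10 = 0  t=1,i=6
  .#..# -> .   bit 9 = 0  t=3,i=13
  .#... -> #   bit 8 = 1  t=3,i=2
  ..### -> .   bit 7 = 0  t=2,i=0
  ..##. -> .   bit 6 = 0  t=1,i=17
  ..#.# -> #   bit 5 = 1  t=2,i=5
  ..#.. -> .   bit 4 = 0  t=3,i=1
  ...## -> .   bit 3 = 0  t=2,i=19
  ...#. -> .   bit 2 = 0  t=3,i=0
  ....# -> .   bit 1 = 0  t=2,i=18
  ..... -> .   bit 0 = 0  t=2,i=17
  bits 00001001011000011101100100100000 = 157407520

157407520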